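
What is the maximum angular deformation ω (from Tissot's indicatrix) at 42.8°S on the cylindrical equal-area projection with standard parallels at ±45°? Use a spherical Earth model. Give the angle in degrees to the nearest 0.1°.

4.2°

For cylindrical equal-area with standard parallel φ₀, h = cos φ / cos φ₀ and k = cos φ₀ / cos φ, so h·k = 1.
At 42.8°: h = 1.038, k = 0.9637; principal scales a = 1.038, b = 0.9637.
sin(ω/2) = (a − b)/(a + b) = 0.07394/2.001 = 0.03694, so ω = 2 arcsin(0.03694) ≈ 4.2°.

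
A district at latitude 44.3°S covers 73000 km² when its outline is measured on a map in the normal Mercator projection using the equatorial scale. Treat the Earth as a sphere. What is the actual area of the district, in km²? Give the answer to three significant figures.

Mercator is conformal, so the point scale is isotropic: h = k = sec φ = 1/cos φ.
Areal scale = k² = sec²φ = 1/cos²(44.3°) = 1/0.7157² = 1.952.
True area = apparent / (areal scale) = 73000 / 1.952 ≈ 37400 km².

37400 km²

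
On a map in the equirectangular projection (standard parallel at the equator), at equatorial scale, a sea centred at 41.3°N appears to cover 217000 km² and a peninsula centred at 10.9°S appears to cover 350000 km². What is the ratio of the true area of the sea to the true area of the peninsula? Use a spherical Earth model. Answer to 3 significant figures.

0.474

On the plate carrée, areal scale = h·k = 1 × sec φ, so true area = apparent × cos φ.
True area of sea: 217000 × cos(41.3°) = 217000 × 0.7513 = 163000 km².
True area of peninsula: 350000 × cos(10.9°) = 350000 × 0.9820 = 343700 km².
Ratio = 163000 / 343700 ≈ 0.474.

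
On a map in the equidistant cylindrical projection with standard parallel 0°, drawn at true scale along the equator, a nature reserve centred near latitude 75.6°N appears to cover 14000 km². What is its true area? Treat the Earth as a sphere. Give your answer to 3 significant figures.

3480 km²

Plate carrée maps x = Rλ, y = Rφ. The meridian scale is h = 1 and the parallel scale is k = 1/cos φ = sec φ.
Areal scale = h·k = 1 × sec φ; at 75.6°, h = 1.000, k = 4.021, so h·k = 4.021.
True area = apparent / (areal scale) = 14000 / 4.021 ≈ 3480 km².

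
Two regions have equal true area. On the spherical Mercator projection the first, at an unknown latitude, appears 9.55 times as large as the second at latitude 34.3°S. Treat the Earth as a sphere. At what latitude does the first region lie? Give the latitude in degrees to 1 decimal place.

Mercator areal scale is sec²φ, so apparent-area ratio = sec²φ₁ / sec²φ₂ = cos²φ₂ / cos²φ₁.
cos²φ₂ / cos²φ₁ = 9.55  ⇒  cos φ₁ = cos 34.3° / √9.55 = 0.8261/3.090 = 0.2673.
φ₁ = arccos(0.2673) ≈ 74.5°.

74.5°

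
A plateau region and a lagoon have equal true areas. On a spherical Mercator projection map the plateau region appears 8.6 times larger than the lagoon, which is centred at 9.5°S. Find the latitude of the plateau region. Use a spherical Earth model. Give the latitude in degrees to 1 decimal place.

70.3°

For equal true areas on Mercator, apparent areas scale as sec²φ, so the ratio is cos²φ₂ / cos²φ₁.
cos²φ₂ / cos²φ₁ = 8.6  ⇒  cos φ₁ = cos 9.5° / √8.6 = 0.9863/2.933 = 0.3363.
φ₁ = arccos(0.3363) ≈ 70.3°.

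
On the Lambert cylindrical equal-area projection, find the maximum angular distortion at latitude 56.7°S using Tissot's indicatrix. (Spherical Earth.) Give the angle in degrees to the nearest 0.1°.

The Lambert cylindrical equal-area projection is the cylindrical equal-area projection with its standard parallel at the equator (φ₀ = 0). A cylindrical equal-area projection with standard parallel φ₀ has meridian scale h = cos φ / cos φ₀ and parallel scale k = cos φ₀ / cos φ (so areas are preserved, h·k = 1).
At 56.7°: h = 0.5490, k = 1.821; principal scales a = 1.821, b = 0.5490.
sin(ω/2) = (a − b)/(a + b) = 1.272/2.370 = 0.5368, so ω = 2 arcsin(0.5368) ≈ 64.9°.

64.9°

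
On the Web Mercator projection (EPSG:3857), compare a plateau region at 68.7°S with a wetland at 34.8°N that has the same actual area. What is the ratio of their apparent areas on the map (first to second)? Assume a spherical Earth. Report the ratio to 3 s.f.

5.11

Mercator is conformal with k = sec φ, so areal scale = k² = sec²φ.
At 68.7°: sec²(68.7°) = 1/0.3633² = 7.579.
At 34.8°: sec²(34.8°) = 1/0.8211² = 1.483.
Ratio = 7.579/1.483 = cos²(34.8°)/cos²(68.7°) ≈ 5.11.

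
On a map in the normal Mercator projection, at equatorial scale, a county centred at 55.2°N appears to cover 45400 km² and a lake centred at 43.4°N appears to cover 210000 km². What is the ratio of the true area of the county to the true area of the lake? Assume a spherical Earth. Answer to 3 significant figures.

0.133

On Mercator the areal scale is sec²φ, so true area = apparent × cos²φ.
True area of county: 45400 × cos²(55.2°) = 45400 × 0.3257 = 14790 km².
True area of lake: 210000 × cos²(43.4°) = 210000 × 0.5279 = 110900 km².
Ratio = 14790 / 110900 ≈ 0.133.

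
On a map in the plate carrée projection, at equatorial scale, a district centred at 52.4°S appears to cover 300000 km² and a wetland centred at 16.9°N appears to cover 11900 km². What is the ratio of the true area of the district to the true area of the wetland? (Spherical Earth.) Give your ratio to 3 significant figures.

16.1

Plate carrée has h = 1 and k = sec φ, giving areal scale sec φ; true area = (apparent area) · cos φ.
True area of district: 300000 × cos(52.4°) = 300000 × 0.6101 = 183000 km².
True area of wetland: 11900 × cos(16.9°) = 11900 × 0.9568 = 11390 km².
Ratio = 183000 / 11390 ≈ 16.1.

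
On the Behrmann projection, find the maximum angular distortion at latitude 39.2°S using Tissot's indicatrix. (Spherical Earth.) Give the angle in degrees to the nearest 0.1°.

Behrmann is a cylindrical equal-area projection with standard parallels at ±30°. For cylindrical equal-area with standard parallel φ₀, h = cos φ / cos φ₀ and k = cos φ₀ / cos φ, so h·k = 1.
At 39.2°: h = 0.8948, k = 1.118; principal scales a = 1.118, b = 0.8948.
sin(ω/2) = (a − b)/(a + b) = 0.2227/2.012 = 0.1107, so ω = 2 arcsin(0.1107) ≈ 12.7°.

12.7°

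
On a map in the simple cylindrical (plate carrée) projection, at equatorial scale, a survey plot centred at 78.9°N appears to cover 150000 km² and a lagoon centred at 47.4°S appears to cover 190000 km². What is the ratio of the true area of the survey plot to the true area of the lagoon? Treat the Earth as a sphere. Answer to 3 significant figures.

On the plate carrée, areal scale = h·k = 1 × sec φ, so true area = apparent × cos φ.
True area of survey plot: 150000 × cos(78.9°) = 150000 × 0.1925 = 28880 km².
True area of lagoon: 190000 × cos(47.4°) = 190000 × 0.6769 = 128600 km².
Ratio = 28880 / 128600 ≈ 0.225.

0.225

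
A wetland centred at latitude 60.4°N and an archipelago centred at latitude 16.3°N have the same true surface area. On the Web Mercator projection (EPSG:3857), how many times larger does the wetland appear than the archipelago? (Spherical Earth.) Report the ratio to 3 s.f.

3.78

Mercator areal scale is sec²φ.
At 60.4°: sec²(60.4°) = 1/0.4939² = 4.099.
At 16.3°: sec²(16.3°) = 1/0.9598² = 1.086.
Ratio = 4.099/1.086 = cos²(16.3°)/cos²(60.4°) ≈ 3.78.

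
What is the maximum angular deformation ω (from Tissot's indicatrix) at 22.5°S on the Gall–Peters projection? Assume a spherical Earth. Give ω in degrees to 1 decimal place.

30.3°

The Gall–Peters projection is cylindrical equal-area with φ₀ = 45°. A cylindrical equal-area projection with standard parallel φ₀ has meridian scale h = cos φ / cos φ₀ and parallel scale k = cos φ₀ / cos φ (so areas are preserved, h·k = 1).
At 22.5°: h = 1.307, k = 0.7654; principal scales a = 1.307, b = 0.7654.
sin(ω/2) = (a − b)/(a + b) = 0.5412/2.072 = 0.2612, so ω = 2 arcsin(0.2612) ≈ 30.3°.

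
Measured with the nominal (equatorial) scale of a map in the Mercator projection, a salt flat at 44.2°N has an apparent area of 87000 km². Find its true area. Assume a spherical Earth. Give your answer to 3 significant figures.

44700 km²

For Mercator, h = k = sec φ (a conformal cylindrical projection has a single point scale, 1/cos φ).
Areal scale = k² = sec²φ = 1/cos²(44.2°) = 1/0.7169² = 1.946.
True area = apparent / (areal scale) = 87000 / 1.946 ≈ 44700 km².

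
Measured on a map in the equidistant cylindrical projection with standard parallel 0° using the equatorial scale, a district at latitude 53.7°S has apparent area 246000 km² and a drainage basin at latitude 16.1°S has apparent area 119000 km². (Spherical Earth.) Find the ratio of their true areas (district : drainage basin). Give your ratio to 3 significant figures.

1.27

Plate carrée has h = 1 and k = sec φ, giving areal scale sec φ; true area = (apparent area) · cos φ.
True area of district: 246000 × cos(53.7°) = 246000 × 0.5920 = 145600 km².
True area of drainage basin: 119000 × cos(16.1°) = 119000 × 0.9608 = 114300 km².
Ratio = 145600 / 114300 ≈ 1.27.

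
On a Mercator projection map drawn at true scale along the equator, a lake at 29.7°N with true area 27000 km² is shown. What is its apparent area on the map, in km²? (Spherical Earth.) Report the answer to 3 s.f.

For Mercator, h = k = sec φ (a conformal cylindrical projection has a single point scale, 1/cos φ).
Areal scale = k² = sec²φ = 1/cos²(29.7°) = 1/0.8686² = 1.325.
Apparent area = 27000 × 1.325 ≈ 35800 km².

35800 km²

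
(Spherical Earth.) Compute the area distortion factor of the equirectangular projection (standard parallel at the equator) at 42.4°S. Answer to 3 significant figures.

Plate carrée maps x = Rλ, y = Rφ. The meridian scale is h = 1 and the parallel scale is k = 1/cos φ = sec φ.
Areal scale = h·k = 1 × sec φ; at 42.4°, h = 1.000, k = 1.354, so h·k = 1.354.

1.35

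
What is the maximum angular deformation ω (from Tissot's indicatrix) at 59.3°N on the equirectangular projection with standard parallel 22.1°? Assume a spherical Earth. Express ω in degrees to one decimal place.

33.7°

In the equirectangular projection with standard parallel φ₀ = 22.1° (x = Rλ cos φ₀, y = Rφ), meridians are true-scale (h = 1) and the parallel scale is k = cos φ₀ / cos φ.
At 59.3°: h = 1.000, k = 1.815; principal scales a = 1.815, b = 1.000.
sin(ω/2) = (a − b)/(a + b) = 0.8148/2.815 = 0.2895, so ω = 2 arcsin(0.2895) ≈ 33.7°.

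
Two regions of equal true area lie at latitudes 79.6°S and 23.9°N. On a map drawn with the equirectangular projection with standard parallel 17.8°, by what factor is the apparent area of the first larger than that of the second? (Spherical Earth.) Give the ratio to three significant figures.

With standard parallel φ₀ = 17.8°, the equirectangular projection gives x = Rλ cos φ₀, y = Rφ, so h = 1 and k = cos 17.8° / cos φ.
Areal scale at 79.6°: h·k = 1.000 × 5.274 = 5.274.
Areal scale at 23.9°: h·k = 1.000 × 1.041 = 1.041.
Ratio = 5.274/1.041 ≈ 5.06.

5.06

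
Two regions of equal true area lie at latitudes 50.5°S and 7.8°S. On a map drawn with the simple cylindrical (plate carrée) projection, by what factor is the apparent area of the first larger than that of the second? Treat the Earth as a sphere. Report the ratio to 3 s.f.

Plate carrée maps x = Rλ, y = Rφ. The meridian scale is h = 1 and the parallel scale is k = 1/cos φ = sec φ.
Areal scale at 50.5°: h·k = 1.000 × 1.572 = 1.572.
Areal scale at 7.8°: h·k = 1.000 × 1.009 = 1.009.
Ratio = 1.572/1.009 ≈ 1.56.

1.56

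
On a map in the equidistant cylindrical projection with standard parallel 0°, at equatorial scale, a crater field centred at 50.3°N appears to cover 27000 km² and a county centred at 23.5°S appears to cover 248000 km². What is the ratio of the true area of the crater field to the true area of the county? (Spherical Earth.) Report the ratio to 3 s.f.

Plate carrée has h = 1 and k = sec φ, giving areal scale sec φ; true area = (apparent area) · cos φ.
True area of crater field: 27000 × cos(50.3°) = 27000 × 0.6388 = 17250 km².
True area of county: 248000 × cos(23.5°) = 248000 × 0.9171 = 227400 km².
Ratio = 17250 / 227400 ≈ 0.0758.

0.0758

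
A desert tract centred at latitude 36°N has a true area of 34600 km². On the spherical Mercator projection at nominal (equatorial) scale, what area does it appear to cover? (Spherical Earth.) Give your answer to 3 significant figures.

52900 km²

The Mercator projection is conformal; its linear scale factor is the same in every direction and equals sec φ = 1/cos φ.
Areal scale = k² = sec²φ = 1/cos²(36°) = 1/0.8090² = 1.528.
Apparent area = 34600 × 1.528 ≈ 52900 km².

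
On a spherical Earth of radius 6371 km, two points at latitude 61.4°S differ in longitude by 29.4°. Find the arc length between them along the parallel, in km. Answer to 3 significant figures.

Arc length along a parallel = R cos φ · Δλ (with Δλ in radians).
= 6371 × cos 61.4° × (29.4° × π/180) = 6371 × 0.4787 × 0.5131 ≈ 1560 km.

1560 km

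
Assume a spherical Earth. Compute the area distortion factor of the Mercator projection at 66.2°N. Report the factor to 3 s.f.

The Mercator projection is conformal; its linear scale factor is the same in every direction and equals sec φ = 1/cos φ.
Areal scale = k² = sec²φ = 1/cos²(66.2°) = 1/0.4035² = 6.141.

6.14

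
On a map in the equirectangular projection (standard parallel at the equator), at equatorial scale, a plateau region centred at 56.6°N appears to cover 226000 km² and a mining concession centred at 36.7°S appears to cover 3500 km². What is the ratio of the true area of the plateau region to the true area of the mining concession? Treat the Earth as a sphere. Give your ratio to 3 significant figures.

44.3

Plate carrée has h = 1 and k = sec φ, giving areal scale sec φ; true area = (apparent area) · cos φ.
True area of plateau region: 226000 × cos(56.6°) = 226000 × 0.5505 = 124400 km².
True area of mining concession: 3500 × cos(36.7°) = 3500 × 0.8018 = 2806 km².
Ratio = 124400 / 2806 ≈ 44.3.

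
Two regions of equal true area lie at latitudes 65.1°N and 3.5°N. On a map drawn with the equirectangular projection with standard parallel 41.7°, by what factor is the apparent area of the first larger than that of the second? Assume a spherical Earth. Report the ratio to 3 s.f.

2.37

The equidistant cylindrical projection with φ₀ = 41.7° has h = 1 (meridians true) and k = cos φ₀ / cos φ along parallels.
Areal scale at 65.1°: h·k = 1.000 × 1.773 = 1.773.
Areal scale at 3.5°: h·k = 1.000 × 0.7480 = 0.7480.
Ratio = 1.773/0.7480 ≈ 2.37.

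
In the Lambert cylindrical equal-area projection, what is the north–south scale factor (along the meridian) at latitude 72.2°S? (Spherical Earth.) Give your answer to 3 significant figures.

The Lambert cylindrical equal-area projection is the cylindrical equal-area projection with its standard parallel at the equator (φ₀ = 0). A cylindrical equal-area projection with standard parallel φ₀ has meridian scale h = cos φ / cos φ₀ and parallel scale k = cos φ₀ / cos φ (so areas are preserved, h·k = 1).
h = cos 72.2° / cos 0° = 0.3057/1.000 = 0.3057.

0.306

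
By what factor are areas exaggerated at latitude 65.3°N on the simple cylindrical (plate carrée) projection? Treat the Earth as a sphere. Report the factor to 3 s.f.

2.39

Plate carrée maps x = Rλ, y = Rφ. The meridian scale is h = 1 and the parallel scale is k = 1/cos φ = sec φ.
Areal scale = h·k = 1 × sec φ; at 65.3°, h = 1.000, k = 2.393, so h·k = 2.393.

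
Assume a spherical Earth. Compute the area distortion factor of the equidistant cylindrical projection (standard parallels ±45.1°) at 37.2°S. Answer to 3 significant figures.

The equidistant cylindrical projection with φ₀ = 45.1° has h = 1 (meridians true) and k = cos φ₀ / cos φ along parallels.
Areal scale = h·k = 1 × cos φ₀ / cos φ; at 37.2°, h = 1.000, k = 0.8862, so h·k = 0.8862.

0.886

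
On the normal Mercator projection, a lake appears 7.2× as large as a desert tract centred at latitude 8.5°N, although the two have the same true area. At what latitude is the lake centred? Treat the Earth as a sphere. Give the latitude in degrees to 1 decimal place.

On Mercator, (apparent₁)/(apparent₂) = sec²φ₁ / sec²φ₂ when true areas are equal.
cos²φ₂ / cos²φ₁ = 7.2  ⇒  cos φ₁ = cos 8.5° / √7.2 = 0.9890/2.683 = 0.3686.
φ₁ = arccos(0.3686) ≈ 68.4°.

68.4°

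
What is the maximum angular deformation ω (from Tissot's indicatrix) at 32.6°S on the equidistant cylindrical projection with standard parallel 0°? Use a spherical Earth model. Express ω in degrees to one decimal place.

9.8°

Plate carrée maps x = Rλ, y = Rφ. The meridian scale is h = 1 and the parallel scale is k = 1/cos φ = sec φ.
At 32.6°: h = 1.000, k = 1.187; principal scales a = 1.187, b = 1.000.
sin(ω/2) = (a − b)/(a + b) = 0.1870/2.187 = 0.08551, so ω = 2 arcsin(0.08551) ≈ 9.8°.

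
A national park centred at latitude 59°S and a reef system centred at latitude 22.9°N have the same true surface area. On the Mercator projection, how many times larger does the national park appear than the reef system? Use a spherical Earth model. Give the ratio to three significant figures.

On Mercator, area is exaggerated by sec²φ = 1/cos²φ.
At 59°: sec²(59°) = 1/0.5150² = 3.770.
At 22.9°: sec²(22.9°) = 1/0.9212² = 1.178.
Ratio = 3.770/1.178 = cos²(22.9°)/cos²(59°) ≈ 3.20.

3.20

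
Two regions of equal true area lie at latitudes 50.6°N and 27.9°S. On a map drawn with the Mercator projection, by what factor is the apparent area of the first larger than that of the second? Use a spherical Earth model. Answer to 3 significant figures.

On Mercator, area is exaggerated by sec²φ = 1/cos²φ.
At 50.6°: sec²(50.6°) = 1/0.6347² = 2.482.
At 27.9°: sec²(27.9°) = 1/0.8838² = 1.280.
Ratio = 2.482/1.280 = cos²(27.9°)/cos²(50.6°) ≈ 1.94.

1.94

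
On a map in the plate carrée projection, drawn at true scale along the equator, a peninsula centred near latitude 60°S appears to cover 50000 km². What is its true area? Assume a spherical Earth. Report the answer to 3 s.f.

In the plate carrée (x = Rλ, y = Rφ), meridians are true-scale (h = 1) and parallels are stretched by k = sec φ.
Areal scale = h·k = 1 × sec φ; at 60°, h = 1.000, k = 2.000, so h·k = 2.000.
True area = apparent / (areal scale) = 50000 / 2.000 ≈ 25000 km².

25000 km²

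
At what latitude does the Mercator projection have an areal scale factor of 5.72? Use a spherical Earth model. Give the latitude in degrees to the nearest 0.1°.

Mercator areal scale is sec²φ.
sec²φ = 5.72  ⇒  cos²φ = 0.1748  ⇒  cos φ = 0.4181.
φ = arccos(0.4181) ≈ 65.3°.

65.3°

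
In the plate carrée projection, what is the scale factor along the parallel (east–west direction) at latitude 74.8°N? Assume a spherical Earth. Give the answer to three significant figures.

Plate carrée maps x = Rλ, y = Rφ. The meridian scale is h = 1 and the parallel scale is k = 1/cos φ = sec φ.
k = 1/cos 74.8° = 1/0.2622 = 3.814.

3.81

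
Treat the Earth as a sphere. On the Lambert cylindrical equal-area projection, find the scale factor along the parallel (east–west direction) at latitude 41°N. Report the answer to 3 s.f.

1.33

The Lambert cylindrical equal-area projection is the cylindrical equal-area projection with its standard parallel at the equator (φ₀ = 0). Cylindrical equal-area (φ₀ = 0°): h = cos φ / cos 0° along meridians, k = cos 0° / cos φ along parallels; h·k = 1.
k = cos 0° / cos 41° = 1.000/0.7547 = 1.325.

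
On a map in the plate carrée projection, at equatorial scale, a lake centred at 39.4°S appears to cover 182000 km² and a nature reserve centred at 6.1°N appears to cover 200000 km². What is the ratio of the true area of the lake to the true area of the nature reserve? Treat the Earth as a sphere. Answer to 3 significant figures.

0.707

Plate carrée has h = 1 and k = sec φ, giving areal scale sec φ; true area = (apparent area) · cos φ.
True area of lake: 182000 × cos(39.4°) = 182000 × 0.7727 = 140600 km².
True area of nature reserve: 200000 × cos(6.1°) = 200000 × 0.9943 = 198900 km².
Ratio = 140600 / 198900 ≈ 0.707.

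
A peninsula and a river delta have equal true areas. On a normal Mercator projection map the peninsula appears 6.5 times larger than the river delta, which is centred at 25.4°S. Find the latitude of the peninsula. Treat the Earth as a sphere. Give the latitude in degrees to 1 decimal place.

69.2°

Mercator areal scale is sec²φ, so apparent-area ratio = sec²φ₁ / sec²φ₂ = cos²φ₂ / cos²φ₁.
cos²φ₂ / cos²φ₁ = 6.5  ⇒  cos φ₁ = cos 25.4° / √6.5 = 0.9033/2.550 = 0.3543.
φ₁ = arccos(0.3543) ≈ 69.2°.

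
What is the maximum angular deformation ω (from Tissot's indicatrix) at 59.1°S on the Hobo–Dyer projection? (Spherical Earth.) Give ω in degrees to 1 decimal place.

48.3°

Hobo–Dyer is a cylindrical equal-area projection with standard parallels at ±37.5°. A cylindrical equal-area projection with standard parallel φ₀ has meridian scale h = cos φ / cos φ₀ and parallel scale k = cos φ₀ / cos φ (so areas are preserved, h·k = 1).
At 59.1°: h = 0.6473, k = 1.545; principal scales a = 1.545, b = 0.6473.
sin(ω/2) = (a − b)/(a + b) = 0.8976/2.192 = 0.4094, so ω = 2 arcsin(0.4094) ≈ 48.3°.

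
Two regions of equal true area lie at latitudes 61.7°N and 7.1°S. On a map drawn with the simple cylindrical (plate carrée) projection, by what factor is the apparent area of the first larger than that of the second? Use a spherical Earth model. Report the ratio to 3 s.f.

For the equirectangular projection with φ₀ = 0 (plate carrée), h = 1 along meridians and k = sec φ along parallels.
Areal scale at 61.7°: h·k = 1.000 × 2.109 = 2.109.
Areal scale at 7.1°: h·k = 1.000 × 1.008 = 1.008.
Ratio = 2.109/1.008 ≈ 2.09.

2.09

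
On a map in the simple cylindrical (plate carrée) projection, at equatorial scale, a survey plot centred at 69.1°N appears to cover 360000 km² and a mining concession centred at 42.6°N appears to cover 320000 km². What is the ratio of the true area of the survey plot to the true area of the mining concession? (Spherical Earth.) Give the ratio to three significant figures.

0.545

On the plate carrée, areal scale = h·k = 1 × sec φ, so true area = apparent × cos φ.
True area of survey plot: 360000 × cos(69.1°) = 360000 × 0.3567 = 128400 km².
True area of mining concession: 320000 × cos(42.6°) = 320000 × 0.7361 = 235600 km².
Ratio = 128400 / 235600 ≈ 0.545.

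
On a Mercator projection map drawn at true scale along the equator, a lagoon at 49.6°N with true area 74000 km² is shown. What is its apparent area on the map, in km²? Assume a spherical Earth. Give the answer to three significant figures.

176000 km²

The Mercator projection is conformal; its linear scale factor is the same in every direction and equals sec φ = 1/cos φ.
Areal scale = k² = sec²φ = 1/cos²(49.6°) = 1/0.6481² = 2.381.
Apparent area = 74000 × 2.381 ≈ 176000 km².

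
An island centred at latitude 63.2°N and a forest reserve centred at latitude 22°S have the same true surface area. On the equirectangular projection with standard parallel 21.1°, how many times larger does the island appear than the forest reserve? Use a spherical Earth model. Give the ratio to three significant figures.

2.06

The equidistant cylindrical projection with φ₀ = 21.1° has h = 1 (meridians true) and k = cos φ₀ / cos φ along parallels.
Areal scale at 63.2°: h·k = 1.000 × 2.069 = 2.069.
Areal scale at 22°: h·k = 1.000 × 1.006 = 1.006.
Ratio = 2.069/1.006 ≈ 2.06.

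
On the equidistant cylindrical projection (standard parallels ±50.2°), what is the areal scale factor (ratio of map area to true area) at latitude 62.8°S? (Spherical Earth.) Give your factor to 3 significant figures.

1.40

The equidistant cylindrical projection with φ₀ = 50.2° has h = 1 (meridians true) and k = cos φ₀ / cos φ along parallels.
Areal scale = h·k = 1 × cos φ₀ / cos φ; at 62.8°, h = 1.000, k = 1.400, so h·k = 1.400.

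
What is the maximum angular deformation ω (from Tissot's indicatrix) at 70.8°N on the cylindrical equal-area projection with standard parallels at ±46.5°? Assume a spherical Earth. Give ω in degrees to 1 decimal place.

For cylindrical equal-area with standard parallel φ₀, h = cos φ / cos φ₀ and k = cos φ₀ / cos φ, so h·k = 1.
At 70.8°: h = 0.4778, k = 2.093; principal scales a = 2.093, b = 0.4778.
sin(ω/2) = (a − b)/(a + b) = 1.615/2.571 = 0.6283, so ω = 2 arcsin(0.6283) ≈ 77.9°.

77.9°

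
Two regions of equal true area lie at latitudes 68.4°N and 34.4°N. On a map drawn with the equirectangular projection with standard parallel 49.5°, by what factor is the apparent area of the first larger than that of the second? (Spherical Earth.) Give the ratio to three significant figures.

With standard parallel φ₀ = 49.5°, the equirectangular projection gives x = Rλ cos φ₀, y = Rφ, so h = 1 and k = cos 49.5° / cos φ.
Areal scale at 68.4°: h·k = 1.000 × 1.764 = 1.764.
Areal scale at 34.4°: h·k = 1.000 × 0.7871 = 0.7871.
Ratio = 1.764/0.7871 ≈ 2.24.

2.24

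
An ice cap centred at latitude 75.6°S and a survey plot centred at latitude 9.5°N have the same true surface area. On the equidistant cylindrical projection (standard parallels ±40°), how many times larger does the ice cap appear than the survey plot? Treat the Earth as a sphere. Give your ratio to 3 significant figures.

With standard parallel φ₀ = 40°, the equirectangular projection gives x = Rλ cos φ₀, y = Rφ, so h = 1 and k = cos 40° / cos φ.
Areal scale at 75.6°: h·k = 1.000 × 3.080 = 3.080.
Areal scale at 9.5°: h·k = 1.000 × 0.7767 = 0.7767.
Ratio = 3.080/0.7767 ≈ 3.97.

3.97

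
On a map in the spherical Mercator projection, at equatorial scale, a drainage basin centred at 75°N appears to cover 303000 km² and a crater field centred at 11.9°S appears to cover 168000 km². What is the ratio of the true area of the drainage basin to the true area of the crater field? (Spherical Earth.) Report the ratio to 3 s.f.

Mercator's areal exaggeration is sec²φ; hence true area = (apparent area) · cos²φ.
True area of drainage basin: 303000 × cos²(75°) = 303000 × 0.06699 = 20300 km².
True area of crater field: 168000 × cos²(11.9°) = 168000 × 0.9575 = 160900 km².
Ratio = 20300 / 160900 ≈ 0.126.

0.126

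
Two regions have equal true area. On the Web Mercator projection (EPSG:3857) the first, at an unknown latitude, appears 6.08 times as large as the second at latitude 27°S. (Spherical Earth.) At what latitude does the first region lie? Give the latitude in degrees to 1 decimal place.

68.8°

On Mercator, (apparent₁)/(apparent₂) = sec²φ₁ / sec²φ₂ when true areas are equal.
cos²φ₂ / cos²φ₁ = 6.08  ⇒  cos φ₁ = cos 27° / √6.08 = 0.8910/2.466 = 0.3614.
φ₁ = arccos(0.3614) ≈ 68.8°.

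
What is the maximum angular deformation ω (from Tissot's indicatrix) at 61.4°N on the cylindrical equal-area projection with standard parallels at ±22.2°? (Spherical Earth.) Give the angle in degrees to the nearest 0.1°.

Cylindrical equal-area (φ₀ = 22.2°): h = cos φ / cos 22.2° along meridians, k = cos 22.2° / cos φ along parallels; h·k = 1.
At 61.4°: h = 0.5170, k = 1.934; principal scales a = 1.934, b = 0.5170.
sin(ω/2) = (a − b)/(a + b) = 1.417/2.451 = 0.5781, so ω = 2 arcsin(0.5781) ≈ 70.6°.

70.6°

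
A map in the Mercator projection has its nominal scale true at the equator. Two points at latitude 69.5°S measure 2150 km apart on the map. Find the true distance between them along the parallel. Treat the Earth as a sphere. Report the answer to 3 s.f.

Mercator is conformal, so the point scale is isotropic: h = k = sec φ = 1/cos φ.
Along the parallel at 69.5°, map distances are exaggerated by k = sec 69.5° = 2.855.
True distance = 2150 / 2.855 = 2150 × cos 69.5° ≈ 753 km.

753 km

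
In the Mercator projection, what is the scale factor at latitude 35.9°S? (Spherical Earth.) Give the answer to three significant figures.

1.23

Mercator is conformal, so the point scale is isotropic: h = k = sec φ = 1/cos φ.
k = 1/cos 35.9° = 1/0.8100 = 1.235.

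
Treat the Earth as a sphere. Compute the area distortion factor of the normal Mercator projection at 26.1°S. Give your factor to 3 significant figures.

The Mercator projection is conformal; its linear scale factor is the same in every direction and equals sec φ = 1/cos φ.
Areal scale = k² = sec²φ = 1/cos²(26.1°) = 1/0.8980² = 1.240.

1.24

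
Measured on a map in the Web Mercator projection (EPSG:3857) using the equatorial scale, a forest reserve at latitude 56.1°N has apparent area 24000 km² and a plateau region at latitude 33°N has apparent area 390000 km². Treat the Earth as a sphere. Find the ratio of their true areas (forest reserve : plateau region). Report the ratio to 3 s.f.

0.0272

Since Mercator area scale is 1/cos²φ, the true area equals the apparent area multiplied by cos²φ.
True area of forest reserve: 24000 × cos²(56.1°) = 24000 × 0.3111 = 7466 km².
True area of plateau region: 390000 × cos²(33°) = 390000 × 0.7034 = 274300 km².
Ratio = 7466 / 274300 ≈ 0.0272.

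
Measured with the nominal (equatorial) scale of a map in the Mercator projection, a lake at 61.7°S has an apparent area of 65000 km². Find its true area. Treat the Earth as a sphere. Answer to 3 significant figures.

Mercator is conformal, so the point scale is isotropic: h = k = sec φ = 1/cos φ.
Areal scale = k² = sec²φ = 1/cos²(61.7°) = 1/0.4741² = 4.449.
True area = apparent / (areal scale) = 65000 / 4.449 ≈ 14600 km².

14600 km²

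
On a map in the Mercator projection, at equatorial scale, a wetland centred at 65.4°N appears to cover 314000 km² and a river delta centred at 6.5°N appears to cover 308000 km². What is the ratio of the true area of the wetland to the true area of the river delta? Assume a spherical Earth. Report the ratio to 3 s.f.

Since Mercator area scale is 1/cos²φ, the true area equals the apparent area multiplied by cos²φ.
True area of wetland: 314000 × cos²(65.4°) = 314000 × 0.1733 = 54410 km².
True area of river delta: 308000 × cos²(6.5°) = 308000 × 0.9872 = 304100 km².
Ratio = 54410 / 304100 ≈ 0.179.

0.179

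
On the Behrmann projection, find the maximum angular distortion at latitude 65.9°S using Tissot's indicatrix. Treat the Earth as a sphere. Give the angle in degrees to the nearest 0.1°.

79.0°

The Behrmann projection is cylindrical equal-area with φ₀ = 30°. For cylindrical equal-area with standard parallel φ₀, h = cos φ / cos φ₀ and k = cos φ₀ / cos φ, so h·k = 1.
At 65.9°: h = 0.4715, k = 2.121; principal scales a = 2.121, b = 0.4715.
sin(ω/2) = (a − b)/(a + b) = 1.649/2.592 = 0.6362, so ω = 2 arcsin(0.6362) ≈ 79.0°.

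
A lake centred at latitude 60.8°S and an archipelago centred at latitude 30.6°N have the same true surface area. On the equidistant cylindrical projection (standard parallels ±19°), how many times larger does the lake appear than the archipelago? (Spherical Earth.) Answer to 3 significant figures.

1.76

With standard parallel φ₀ = 19°, the equirectangular projection gives x = Rλ cos φ₀, y = Rφ, so h = 1 and k = cos 19° / cos φ.
Areal scale at 60.8°: h·k = 1.000 × 1.938 = 1.938.
Areal scale at 30.6°: h·k = 1.000 × 1.098 = 1.098.
Ratio = 1.938/1.098 ≈ 1.76.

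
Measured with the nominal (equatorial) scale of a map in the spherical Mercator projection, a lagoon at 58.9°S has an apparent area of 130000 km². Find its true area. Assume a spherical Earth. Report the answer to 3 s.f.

34700 km²

The Mercator projection is conformal; its linear scale factor is the same in every direction and equals sec φ = 1/cos φ.
Areal scale = k² = sec²φ = 1/cos²(58.9°) = 1/0.5165² = 3.748.
True area = apparent / (areal scale) = 130000 / 3.748 ≈ 34700 km².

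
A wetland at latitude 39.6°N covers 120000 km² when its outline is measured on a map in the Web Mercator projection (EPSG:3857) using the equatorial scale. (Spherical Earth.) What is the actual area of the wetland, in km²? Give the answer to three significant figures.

71200 km²

For Mercator, h = k = sec φ (a conformal cylindrical projection has a single point scale, 1/cos φ).
Areal scale = k² = sec²φ = 1/cos²(39.6°) = 1/0.7705² = 1.684.
True area = apparent / (areal scale) = 120000 / 1.684 ≈ 71200 km².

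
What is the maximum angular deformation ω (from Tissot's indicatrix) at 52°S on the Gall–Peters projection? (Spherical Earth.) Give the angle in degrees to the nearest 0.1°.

Gall–Peters is a cylindrical equal-area projection with standard parallels at ±45°. A cylindrical equal-area projection with standard parallel φ₀ has meridian scale h = cos φ / cos φ₀ and parallel scale k = cos φ₀ / cos φ (so areas are preserved, h·k = 1).
At 52°: h = 0.8707, k = 1.149; principal scales a = 1.149, b = 0.8707.
sin(ω/2) = (a − b)/(a + b) = 0.2779/2.019 = 0.1376, so ω = 2 arcsin(0.1376) ≈ 15.8°.

15.8°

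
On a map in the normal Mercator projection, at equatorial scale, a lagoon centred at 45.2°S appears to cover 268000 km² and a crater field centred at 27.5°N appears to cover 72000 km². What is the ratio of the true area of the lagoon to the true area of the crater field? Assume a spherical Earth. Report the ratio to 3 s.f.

On Mercator the areal scale is sec²φ, so true area = apparent × cos²φ.
True area of lagoon: 268000 × cos²(45.2°) = 268000 × 0.4965 = 133100 km².
True area of crater field: 72000 × cos²(27.5°) = 72000 × 0.7868 = 56650 km².
Ratio = 133100 / 56650 ≈ 2.35.

2.35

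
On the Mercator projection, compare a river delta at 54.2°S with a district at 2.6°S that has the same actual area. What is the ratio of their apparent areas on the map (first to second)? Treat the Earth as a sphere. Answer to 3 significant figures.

2.92

On Mercator, area is exaggerated by sec²φ = 1/cos²φ.
At 54.2°: sec²(54.2°) = 1/0.5850² = 2.922.
At 2.6°: sec²(2.6°) = 1/0.9990² = 1.002.
Ratio = 2.922/1.002 = cos²(2.6°)/cos²(54.2°) ≈ 2.92.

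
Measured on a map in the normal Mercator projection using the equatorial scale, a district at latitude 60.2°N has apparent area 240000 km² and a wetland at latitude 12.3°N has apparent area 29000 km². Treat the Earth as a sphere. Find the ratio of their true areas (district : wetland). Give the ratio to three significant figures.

On Mercator the areal scale is sec²φ, so true area = apparent × cos²φ.
True area of district: 240000 × cos²(60.2°) = 240000 × 0.2470 = 59280 km².
True area of wetland: 29000 × cos²(12.3°) = 29000 × 0.9546 = 27680 km².
Ratio = 59280 / 27680 ≈ 2.14.

2.14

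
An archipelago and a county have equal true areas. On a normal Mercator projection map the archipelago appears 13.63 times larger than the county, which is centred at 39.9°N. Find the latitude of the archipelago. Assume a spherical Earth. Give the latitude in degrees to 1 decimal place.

For equal true areas on Mercator, apparent areas scale as sec²φ, so the ratio is cos²φ₂ / cos²φ₁.
cos²φ₂ / cos²φ₁ = 13.63  ⇒  cos φ₁ = cos 39.9° / √13.63 = 0.7672/3.692 = 0.2078.
φ₁ = arccos(0.2078) ≈ 78.0°.

78.0°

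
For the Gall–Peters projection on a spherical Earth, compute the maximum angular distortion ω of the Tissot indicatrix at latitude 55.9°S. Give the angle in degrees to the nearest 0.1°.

26.4°

The Gall–Peters projection is cylindrical equal-area with φ₀ = 45°. A cylindrical equal-area projection with standard parallel φ₀ has meridian scale h = cos φ / cos φ₀ and parallel scale k = cos φ₀ / cos φ (so areas are preserved, h·k = 1).
At 55.9°: h = 0.7929, k = 1.261; principal scales a = 1.261, b = 0.7929.
sin(ω/2) = (a − b)/(a + b) = 0.4684/2.054 = 0.2280, so ω = 2 arcsin(0.2280) ≈ 26.4°.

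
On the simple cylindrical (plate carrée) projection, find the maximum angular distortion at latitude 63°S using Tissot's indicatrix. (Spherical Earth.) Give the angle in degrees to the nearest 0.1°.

For the equirectangular projection with φ₀ = 0 (plate carrée), h = 1 along meridians and k = sec φ along parallels.
At 63°: h = 1.000, k = 2.203; principal scales a = 2.203, b = 1.000.
sin(ω/2) = (a − b)/(a + b) = 1.203/3.203 = 0.3755, so ω = 2 arcsin(0.3755) ≈ 44.1°.

44.1°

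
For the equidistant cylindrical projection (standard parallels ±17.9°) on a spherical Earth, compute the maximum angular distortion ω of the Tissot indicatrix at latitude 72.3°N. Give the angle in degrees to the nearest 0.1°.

In the equirectangular projection with standard parallel φ₀ = 17.9° (x = Rλ cos φ₀, y = Rφ), meridians are true-scale (h = 1) and the parallel scale is k = cos φ₀ / cos φ.
At 72.3°: h = 1.000, k = 3.130; principal scales a = 3.130, b = 1.000.
sin(ω/2) = (a − b)/(a + b) = 2.130/4.130 = 0.5157, so ω = 2 arcsin(0.5157) ≈ 62.1°.

62.1°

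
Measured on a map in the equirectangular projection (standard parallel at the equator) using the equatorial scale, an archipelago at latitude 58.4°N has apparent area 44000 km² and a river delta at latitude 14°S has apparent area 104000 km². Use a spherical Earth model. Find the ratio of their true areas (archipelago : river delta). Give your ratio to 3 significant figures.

On the plate carrée, areal scale = h·k = 1 × sec φ, so true area = apparent × cos φ.
True area of archipelago: 44000 × cos(58.4°) = 44000 × 0.5240 = 23060 km².
True area of river delta: 104000 × cos(14°) = 104000 × 0.9703 = 100900 km².
Ratio = 23060 / 100900 ≈ 0.228.

0.228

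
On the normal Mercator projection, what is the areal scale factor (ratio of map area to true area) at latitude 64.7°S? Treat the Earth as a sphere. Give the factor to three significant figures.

For Mercator, h = k = sec φ (a conformal cylindrical projection has a single point scale, 1/cos φ).
Areal scale = k² = sec²φ = 1/cos²(64.7°) = 1/0.4274² = 5.475.

5.48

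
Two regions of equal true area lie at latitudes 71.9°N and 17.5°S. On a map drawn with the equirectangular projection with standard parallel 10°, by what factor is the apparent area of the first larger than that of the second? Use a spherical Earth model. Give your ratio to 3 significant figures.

3.07

The equidistant cylindrical projection with φ₀ = 10° has h = 1 (meridians true) and k = cos φ₀ / cos φ along parallels.
Areal scale at 71.9°: h·k = 1.000 × 3.170 = 3.170.
Areal scale at 17.5°: h·k = 1.000 × 1.033 = 1.033.
Ratio = 3.170/1.033 ≈ 3.07.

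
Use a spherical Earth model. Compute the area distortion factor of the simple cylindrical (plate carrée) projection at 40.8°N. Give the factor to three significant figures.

Plate carrée maps x = Rλ, y = Rφ. The meridian scale is h = 1 and the parallel scale is k = 1/cos φ = sec φ.
Areal scale = h·k = 1 × sec φ; at 40.8°, h = 1.000, k = 1.321, so h·k = 1.321.

1.32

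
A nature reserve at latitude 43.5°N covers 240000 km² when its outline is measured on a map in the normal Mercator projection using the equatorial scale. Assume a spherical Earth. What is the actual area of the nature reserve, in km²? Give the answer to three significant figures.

126000 km²

The Mercator projection is conformal; its linear scale factor is the same in every direction and equals sec φ = 1/cos φ.
Areal scale = k² = sec²φ = 1/cos²(43.5°) = 1/0.7254² = 1.901.
True area = apparent / (areal scale) = 240000 / 1.901 ≈ 126000 km².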